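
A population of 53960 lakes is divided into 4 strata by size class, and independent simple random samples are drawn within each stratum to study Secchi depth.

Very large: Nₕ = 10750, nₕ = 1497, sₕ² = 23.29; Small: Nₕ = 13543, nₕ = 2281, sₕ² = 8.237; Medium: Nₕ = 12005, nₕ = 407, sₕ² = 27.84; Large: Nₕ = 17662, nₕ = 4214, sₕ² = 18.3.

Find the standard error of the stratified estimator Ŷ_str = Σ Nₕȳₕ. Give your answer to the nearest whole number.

3557

Var(Ŷ_str) = Σₕ Nₕ²(1 − fₕ)sₕ²/nₕ.
Very large: 10750²·(1 − 1497/10750)·23.29/1497 = 1.5475287 × 10^6.
Small: 13543²·(1 − 2281/13543)·8.237/2281 = 550774.95.
Medium: 12005²·(1 − 407/12005)·27.84/407 = 9.5240154 × 10^6.
Large: 17662²·(1 − 4214/17662)·18.3/4214 = 1.0314642 × 10^6.
Sum = 1.2653783 × 10^7.
SE = √(1.2653783 × 10^7) = 3557.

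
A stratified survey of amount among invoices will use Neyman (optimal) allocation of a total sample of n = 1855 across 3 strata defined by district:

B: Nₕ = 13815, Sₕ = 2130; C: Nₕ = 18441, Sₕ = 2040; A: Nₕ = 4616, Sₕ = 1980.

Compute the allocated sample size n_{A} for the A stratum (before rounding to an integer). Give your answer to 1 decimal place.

Neyman allocation: nₕ = n·NₕSₕ / Σⱼ NⱼSⱼ.
Σ NⱼSⱼ = 13815·2130 + 18441·2040 + 4616·1980 = 7.618527 × 10^7.
n_{A} = 1855·4616·1980 / (7.618527 × 10^7) = 222.5.

222.5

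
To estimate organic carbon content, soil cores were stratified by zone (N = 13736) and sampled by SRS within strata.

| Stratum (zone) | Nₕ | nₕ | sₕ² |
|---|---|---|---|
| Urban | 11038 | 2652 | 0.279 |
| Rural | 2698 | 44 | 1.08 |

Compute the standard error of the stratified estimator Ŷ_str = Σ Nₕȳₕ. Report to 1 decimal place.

Var(Ŷ_str) = Σₕ Nₕ²(1 − fₕ)sₕ²/nₕ.
Urban: 11038²·(1 − 2652/11038)·0.279/2652 = 9738.1381.
Rural: 2698²·(1 − 44/2698)·1.08/44 = 175757.53.
Sum = 185495.67.
SE = √(185495.67) = 430.7.

430.7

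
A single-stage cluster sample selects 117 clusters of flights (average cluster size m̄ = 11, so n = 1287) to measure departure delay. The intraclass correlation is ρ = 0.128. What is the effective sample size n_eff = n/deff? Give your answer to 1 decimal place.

deff = 1 + (11 − 1)·0.128 = 1 + 1.28 = 2.28.
n_eff = 1287 / 2.28 = 564.5.

564.5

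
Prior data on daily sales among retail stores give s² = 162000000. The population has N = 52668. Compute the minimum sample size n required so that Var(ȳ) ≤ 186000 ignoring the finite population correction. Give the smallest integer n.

871

Without fpc, n₀ = s²/D = 162000000/186000 = 870.9677.
Rounding up, n = 871.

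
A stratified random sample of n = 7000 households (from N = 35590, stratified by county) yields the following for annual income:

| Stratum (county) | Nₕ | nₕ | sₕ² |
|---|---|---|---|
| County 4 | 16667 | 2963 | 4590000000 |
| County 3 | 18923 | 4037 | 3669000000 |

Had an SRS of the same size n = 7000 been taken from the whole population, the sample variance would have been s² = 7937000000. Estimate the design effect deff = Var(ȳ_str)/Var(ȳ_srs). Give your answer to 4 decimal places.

0.5286

Var(ȳ_str) = Σ Wₕ²(1−fₕ)sₕ²/nₕ with Wₕ = Nₕ/35590:
  County 4: (16667/35590)²·(1−2963/16667)·4590000000/2963 = 279337.89
  County 3: (18923/35590)²·(1−4037/18923)·3669000000/4037 = 202116.14
  → Var(ȳ_str) = 481454.03.
Var(ȳ_srs) = (1 − 7000/35590)·7937000000/7000 = 910845.06.
deff = 481454.03 / 910845.06 = 0.5286.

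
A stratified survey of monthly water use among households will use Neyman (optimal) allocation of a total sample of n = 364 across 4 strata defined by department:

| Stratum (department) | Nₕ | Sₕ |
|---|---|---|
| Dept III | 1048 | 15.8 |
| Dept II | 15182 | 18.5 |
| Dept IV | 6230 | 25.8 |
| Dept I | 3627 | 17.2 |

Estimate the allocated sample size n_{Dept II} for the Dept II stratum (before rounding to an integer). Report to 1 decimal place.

196.4

Neyman allocation: nₕ = n·NₕSₕ / Σⱼ NⱼSⱼ.
Σ NⱼSⱼ = 1048·15.8 + 15182·18.5 + 6230·25.8 + 3627·17.2 = 520543.8.
n_{Dept II} = 364·15182·18.5 / 520543.8 = 196.4.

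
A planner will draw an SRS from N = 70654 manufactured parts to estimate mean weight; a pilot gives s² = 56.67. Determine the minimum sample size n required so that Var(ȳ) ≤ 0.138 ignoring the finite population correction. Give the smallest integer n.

411

Without fpc, n₀ = s²/D = 56.67/0.138 = 410.6522.
Rounding up, n = 411.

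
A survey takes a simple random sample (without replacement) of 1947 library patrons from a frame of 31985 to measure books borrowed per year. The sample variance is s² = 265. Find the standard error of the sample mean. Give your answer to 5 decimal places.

0.35752

Under SRS without replacement, Var(ȳ) = (1 − f)·s²/n with f = n/N = 1947/31985 = 0.06087228.
Var(ȳ) = (1 − 0.06087228)·265/1947 = 0.93912772·0.13610683 = 0.1278217.
SE(ȳ) = √(0.1278217) = 0.35752.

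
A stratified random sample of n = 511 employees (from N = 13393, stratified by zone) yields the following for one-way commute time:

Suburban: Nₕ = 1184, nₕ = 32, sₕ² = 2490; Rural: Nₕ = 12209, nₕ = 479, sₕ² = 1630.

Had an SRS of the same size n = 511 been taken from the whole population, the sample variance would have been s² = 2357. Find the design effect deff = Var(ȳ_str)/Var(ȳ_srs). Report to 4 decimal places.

0.7458

Var(ȳ_str) = Σ Wₕ²(1−fₕ)sₕ²/nₕ with Wₕ = Nₕ/13393:
  Suburban: (1184/13393)²·(1−32/1184)·2490/32 = 0.59169488
  Rural: (12209/13393)²·(1−479/12209)·1630/479 = 2.716905
  → Var(ȳ_str) = 3.3085999.
Var(ȳ_srs) = (1 − 511/13393)·2357/511 = 4.436537.
deff = 3.3085999 / 4.436537 = 0.7458.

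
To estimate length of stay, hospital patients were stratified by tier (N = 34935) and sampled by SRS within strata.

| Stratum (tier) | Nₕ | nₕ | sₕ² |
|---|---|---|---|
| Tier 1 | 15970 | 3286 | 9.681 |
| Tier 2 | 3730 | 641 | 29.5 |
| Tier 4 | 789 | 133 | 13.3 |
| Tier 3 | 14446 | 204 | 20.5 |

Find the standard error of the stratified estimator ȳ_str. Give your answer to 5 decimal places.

0.13381

Var(ȳ_str) = Σₕ Wₕ²(1 − fₕ)sₕ²/nₕ with Wₕ = Nₕ/N, N = 34935.
Tier 1: Wₕ = 0.45713468; term = 0.45713468²·(1 − 0.20576080)·9.681/3286 = 4.8898137 × 10^-4.
Tier 2: Wₕ = 0.10676972; term = 0.10676972²·(1 − 0.17184987)·29.5/641 = 4.3447944 × 10^-4.
Tier 4: Wₕ = 0.02258480; term = 0.02258480²·(1 − 0.16856781)·13.3/133 = 4.2409128 × 10^-5.
Tier 3: Wₕ = 0.41351081; term = 0.41351081²·(1 − 0.01412156)·20.5/204 = 0.016940288.
Sum = 0.017906158.
SE = √(0.017906158) = 0.13381.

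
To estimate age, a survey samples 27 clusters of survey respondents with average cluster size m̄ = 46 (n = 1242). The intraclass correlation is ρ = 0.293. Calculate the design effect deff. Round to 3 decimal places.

14.185

deff = 1 + (46 − 1)·0.293 = 1 + 13.185 = 14.185.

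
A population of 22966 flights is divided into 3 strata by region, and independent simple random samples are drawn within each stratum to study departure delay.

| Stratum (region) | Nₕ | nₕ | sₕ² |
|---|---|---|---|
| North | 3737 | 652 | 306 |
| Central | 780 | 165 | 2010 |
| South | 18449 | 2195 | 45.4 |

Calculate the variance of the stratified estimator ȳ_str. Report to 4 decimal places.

Var(ȳ_str) = Σₕ Wₕ²(1 − fₕ)sₕ²/nₕ with Wₕ = Nₕ/N, N = 22966.
North: Wₕ = 0.16271880; term = 0.16271880²·(1 − 0.17447150)·306/652 = 0.010258441.
Central: Wₕ = 0.03396325; term = 0.03396325²·(1 − 0.21153846)·2010/165 = 0.011079269.
South: Wₕ = 0.80331795; term = 0.80331795²·(1 − 0.11897664)·45.4/2195 = 0.01175936.
Sum = 0.03309707.

0.0331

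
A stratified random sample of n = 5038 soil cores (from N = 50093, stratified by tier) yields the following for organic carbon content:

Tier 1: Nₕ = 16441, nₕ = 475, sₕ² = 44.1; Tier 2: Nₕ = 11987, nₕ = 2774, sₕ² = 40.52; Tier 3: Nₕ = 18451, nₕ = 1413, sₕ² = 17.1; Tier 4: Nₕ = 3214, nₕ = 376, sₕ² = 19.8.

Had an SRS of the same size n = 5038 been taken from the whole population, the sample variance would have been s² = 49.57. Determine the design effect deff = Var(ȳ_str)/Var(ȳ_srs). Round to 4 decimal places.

1.3631

Var(ȳ_str) = Σ Wₕ²(1−fₕ)sₕ²/nₕ with Wₕ = Nₕ/50093:
  Tier 1: (16441/50093)²·(1−475/16441)·44.1/475 = 0.0097121471
  Tier 2: (11987/50093)²·(1−2774/11987)·40.52/2774 = 6.4286602 × 10^-4
  Tier 3: (18451/50093)²·(1−1413/18451)·17.1/1413 = 0.0015161368
  Tier 4: (3214/50093)²·(1−376/3214)·19.8/376 = 1.9141745 × 10^-4
  → Var(ȳ_str) = 0.012062567.
Var(ȳ_srs) = (1 − 5038/50093)·49.57/5038 = 0.0088496625.
deff = 0.012062567 / 0.0088496625 = 1.3631.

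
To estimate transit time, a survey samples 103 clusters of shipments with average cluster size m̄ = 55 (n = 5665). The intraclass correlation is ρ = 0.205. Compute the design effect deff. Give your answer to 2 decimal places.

12.07

deff = 1 + (55 − 1)·0.205 = 1 + 11.07 = 12.07.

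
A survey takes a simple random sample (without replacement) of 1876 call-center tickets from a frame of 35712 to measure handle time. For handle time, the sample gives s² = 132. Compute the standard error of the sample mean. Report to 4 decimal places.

Under SRS without replacement, Var(ȳ) = (1 − f)·s²/n with f = n/N = 1876/35712 = 0.05253136.
Var(ȳ) = (1 − 0.05253136)·132/1876 = 0.94746864·0.070362473 = 0.066666237.
SE(ȳ) = √(0.066666237) = 0.2582.

0.2582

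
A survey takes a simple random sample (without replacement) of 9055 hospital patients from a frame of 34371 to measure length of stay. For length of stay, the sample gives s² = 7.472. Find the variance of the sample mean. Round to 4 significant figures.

Under SRS without replacement, Var(ȳ) = (1 − f)·s²/n with f = n/N = 9055/34371 = 0.26344884.
Var(ȳ) = (1 − 0.26344884)·7.472/9055 = 0.73655116·8.2517946 × 10^-4 = 6.0778689 × 10^-4.

6.078 × 10^-4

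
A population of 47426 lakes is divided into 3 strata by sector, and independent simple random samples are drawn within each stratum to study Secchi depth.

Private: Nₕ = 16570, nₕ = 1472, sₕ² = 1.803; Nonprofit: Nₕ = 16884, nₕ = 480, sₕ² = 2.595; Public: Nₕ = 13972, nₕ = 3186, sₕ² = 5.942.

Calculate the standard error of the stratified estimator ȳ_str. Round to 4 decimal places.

0.0304

Var(ȳ_str) = Σₕ Wₕ²(1 − fₕ)sₕ²/nₕ with Wₕ = Nₕ/N, N = 47426.
Private: Wₕ = 0.34938641; term = 0.34938641²·(1 − 0.08883524)·1.803/1472 = 1.3623756 × 10^-4.
Nonprofit: Wₕ = 0.35600725; term = 0.35600725²·(1 − 0.02842928)·2.595/480 = 6.6571483 × 10^-4.
Public: Wₕ = 0.29460633; term = 0.29460633²·(1 − 0.22802748)·5.942/3186 = 1.2496053 × 10^-4.
Sum = 9.2691292 × 10^-4.
SE = √(9.2691292 × 10^-4) = 0.0304.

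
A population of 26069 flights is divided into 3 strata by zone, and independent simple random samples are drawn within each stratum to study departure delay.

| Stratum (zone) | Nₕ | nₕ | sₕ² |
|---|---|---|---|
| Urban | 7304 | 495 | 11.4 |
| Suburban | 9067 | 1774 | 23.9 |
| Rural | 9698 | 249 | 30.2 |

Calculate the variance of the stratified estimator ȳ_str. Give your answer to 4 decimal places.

0.0194

Var(ȳ_str) = Σₕ Wₕ²(1 − fₕ)sₕ²/nₕ with Wₕ = Nₕ/N, N = 26069.
Urban: Wₕ = 0.28017952; term = 0.28017952²·(1 − 0.06777108)·11.4/495 = 0.001685369.
Suburban: Wₕ = 0.34780774; term = 0.34780774²·(1 − 0.19565457)·23.9/1774 = 0.0013108873.
Rural: Wₕ = 0.37201274; term = 0.37201274²·(1 − 0.02567540)·30.2/249 = 0.016354109.
Sum = 0.019350365.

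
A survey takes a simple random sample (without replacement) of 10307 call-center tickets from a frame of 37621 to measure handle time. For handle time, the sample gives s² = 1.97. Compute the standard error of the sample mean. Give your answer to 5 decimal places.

0.01178

Under SRS without replacement, Var(ȳ) = (1 − f)·s²/n with f = n/N = 10307/37621 = 0.27396933.
Var(ȳ) = (1 − 0.27396933)·1.97/10307 = 0.72603067·1.9113224 × 10^-4 = 1.3876787 × 10^-4.
SE(ȳ) = √(1.3876787 × 10^-4) = 0.01178.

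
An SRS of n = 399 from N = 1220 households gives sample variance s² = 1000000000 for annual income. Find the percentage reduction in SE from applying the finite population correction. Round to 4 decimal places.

f = n/N = 399/1220 = 0.32704918.
SE_no-fpc = √(s²/n) = 1583.119; SE_fpc = √((1−f)s²/n) = 1298.6892.
Ratio = √(1−f) = 0.82033580. Reduction = 100·(1 − 0.82033580) = 17.9664%.

17.9664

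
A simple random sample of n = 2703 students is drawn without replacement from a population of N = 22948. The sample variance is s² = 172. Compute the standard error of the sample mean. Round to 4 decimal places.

Under SRS without replacement, Var(ȳ) = (1 − f)·s²/n with f = n/N = 2703/22948 = 0.11778804.
Var(ȳ) = (1 − 0.11778804)·172/2703 = 0.88221196·0.063633 = 0.056137794.
SE(ȳ) = √(0.056137794) = 0.2369.

0.2369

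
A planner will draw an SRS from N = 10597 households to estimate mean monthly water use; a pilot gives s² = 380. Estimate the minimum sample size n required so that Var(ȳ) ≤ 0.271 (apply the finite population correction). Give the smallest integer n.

1239

Without fpc, n₀ = s²/D = 380/0.271 = 1402.2140.
With fpc, (1 − n/N)·s²/n ≤ D requires n ≥ n₀/(1 + n₀/N) = 1402.2140/(1 + 1402.2140/10597) = 1238.3529.
Rounding up, n = 1239.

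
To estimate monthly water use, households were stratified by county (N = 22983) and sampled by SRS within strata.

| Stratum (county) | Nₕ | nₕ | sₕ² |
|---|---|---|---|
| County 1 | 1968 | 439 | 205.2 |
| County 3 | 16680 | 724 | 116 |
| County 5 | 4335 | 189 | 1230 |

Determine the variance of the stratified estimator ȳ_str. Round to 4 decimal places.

Var(ȳ_str) = Σₕ Wₕ²(1 − fₕ)sₕ²/nₕ with Wₕ = Nₕ/N, N = 22983.
County 1: Wₕ = 0.08562851; term = 0.08562851²·(1 − 0.22306911)·205.2/439 = 0.0026627597.
County 3: Wₕ = 0.72575382; term = 0.72575382²·(1 − 0.04340528)·116/724 = 0.080728348.
County 5: Wₕ = 0.18861767; term = 0.18861767²·(1 − 0.04359862)·1230/189 = 0.22143602.
Sum = 0.30482713.

0.3048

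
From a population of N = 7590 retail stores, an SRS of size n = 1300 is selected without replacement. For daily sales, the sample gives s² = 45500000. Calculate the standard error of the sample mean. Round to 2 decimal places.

170.31

Under SRS without replacement, Var(ȳ) = (1 − f)·s²/n with f = n/N = 1300/7590 = 0.17127800.
Var(ȳ) = (1 − 0.17127800)·45500000/1300 = 0.82872200·35000 = 29005.27.
SE(ȳ) = √(29005.27) = 170.31.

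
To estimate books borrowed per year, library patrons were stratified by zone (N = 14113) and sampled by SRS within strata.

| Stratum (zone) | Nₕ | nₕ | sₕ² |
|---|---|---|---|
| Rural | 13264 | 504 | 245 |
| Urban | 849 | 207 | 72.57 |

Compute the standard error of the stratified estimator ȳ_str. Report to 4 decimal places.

Var(ȳ_str) = Σₕ Wₕ²(1 − fₕ)sₕ²/nₕ with Wₕ = Nₕ/N, N = 14113.
Rural: Wₕ = 0.93984270; term = 0.93984270²·(1 − 0.03799759)·245/504 = 0.41306848.
Urban: Wₕ = 0.06015730; term = 0.06015730²·(1 − 0.24381625)·72.57/207 = 9.5938034 × 10^-4.
Sum = 0.41402786.
SE = √(0.41402786) = 0.6434.

0.6434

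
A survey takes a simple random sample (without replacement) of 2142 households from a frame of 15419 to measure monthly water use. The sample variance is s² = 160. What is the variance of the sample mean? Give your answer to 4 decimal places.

Under SRS without replacement, Var(ȳ) = (1 − f)·s²/n with f = n/N = 2142/15419 = 0.13891951.
Var(ȳ) = (1 − 0.13891951)·160/2142 = 0.86108049·0.074696545 = 0.064319737.

0.0643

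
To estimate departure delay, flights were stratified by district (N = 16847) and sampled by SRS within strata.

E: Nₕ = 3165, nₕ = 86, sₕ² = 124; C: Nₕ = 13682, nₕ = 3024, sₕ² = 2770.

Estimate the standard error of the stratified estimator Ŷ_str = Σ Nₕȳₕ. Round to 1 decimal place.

Var(Ŷ_str) = Σₕ Nₕ²(1 − fₕ)sₕ²/nₕ.
E: 3165²·(1 − 86/3165)·124/86 = 1.4050981 × 10^7.
C: 13682²·(1 − 3024/13682)·2770/3024 = 1.3357442 × 10^8.
Sum = 1.476254 × 10^8.
SE = √(1.476254 × 10^8) = 12150.1.

12150.1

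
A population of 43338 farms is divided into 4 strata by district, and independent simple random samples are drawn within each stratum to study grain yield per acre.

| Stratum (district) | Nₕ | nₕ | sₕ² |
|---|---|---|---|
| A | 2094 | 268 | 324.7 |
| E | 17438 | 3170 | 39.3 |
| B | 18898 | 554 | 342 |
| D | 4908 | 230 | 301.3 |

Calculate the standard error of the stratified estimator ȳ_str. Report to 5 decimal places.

0.36615

Var(ȳ_str) = Σₕ Wₕ²(1 − fₕ)sₕ²/nₕ with Wₕ = Nₕ/N, N = 43338.
A: Wₕ = 0.04831787; term = 0.04831787²·(1 − 0.12798472)·324.7/268 = 0.0024665346.
E: Wₕ = 0.40237205; term = 0.40237205²·(1 − 0.18178690)·39.3/3170 = 0.0016423107.
B: Wₕ = 0.43606073; term = 0.43606073²·(1 − 0.02931527)·342/554 = 0.11394322.
D: Wₕ = 0.11324934; term = 0.11324934²·(1 − 0.04686227)·301.3/230 = 0.016013945.
Sum = 0.13406601.
SE = √(0.13406601) = 0.36615.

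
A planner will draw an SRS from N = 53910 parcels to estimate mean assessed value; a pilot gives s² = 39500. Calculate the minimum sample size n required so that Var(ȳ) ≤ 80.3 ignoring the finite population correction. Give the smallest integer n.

Without fpc, n₀ = s²/D = 39500/80.3 = 491.9054.
Rounding up, n = 492.

492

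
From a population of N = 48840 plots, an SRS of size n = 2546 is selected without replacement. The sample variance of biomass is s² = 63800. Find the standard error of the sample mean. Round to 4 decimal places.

4.8737

Under SRS without replacement, Var(ȳ) = (1 − f)·s²/n with f = n/N = 2546/48840 = 0.05212940.
Var(ȳ) = (1 − 0.05212940)·63800/2546 = 0.94787060·25.058916 = 23.75261.
SE(ȳ) = √(23.75261) = 4.8737.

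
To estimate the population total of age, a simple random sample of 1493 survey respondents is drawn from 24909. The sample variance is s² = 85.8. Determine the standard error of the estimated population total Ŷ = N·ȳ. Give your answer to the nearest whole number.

Var(Ŷ) = N²·Var(ȳ) = N²·(1 − n/N)·s²/n.
f = 1493/24909 = 0.05993817; Var(ȳ) = 0.94006183·85.8/1493 = 0.054023647.
Var(Ŷ) = 24909² · 0.054023647 = 3.3519419 × 10^7.
SE(Ŷ) = √(3.3519419 × 10^7) = 5790.

5790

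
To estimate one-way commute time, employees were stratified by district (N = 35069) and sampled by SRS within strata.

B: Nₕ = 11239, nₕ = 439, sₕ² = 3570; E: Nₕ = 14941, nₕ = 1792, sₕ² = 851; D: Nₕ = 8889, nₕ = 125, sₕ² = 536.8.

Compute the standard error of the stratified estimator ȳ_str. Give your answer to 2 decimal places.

Var(ȳ_str) = Σₕ Wₕ²(1 − fₕ)sₕ²/nₕ with Wₕ = Nₕ/N, N = 35069.
B: Wₕ = 0.32048248; term = 0.32048248²·(1 − 0.03906041)·3570/439 = 0.80261701.
E: Wₕ = 0.42604580; term = 0.42604580²·(1 − 0.11993842)·851/1792 = 0.075860759.
D: Wₕ = 0.25347173; term = 0.25347173²·(1 − 0.01406232)·536.8/125 = 0.27202637.
Sum = 1.1505041.
SE = √(1.1505041) = 1.07.

1.07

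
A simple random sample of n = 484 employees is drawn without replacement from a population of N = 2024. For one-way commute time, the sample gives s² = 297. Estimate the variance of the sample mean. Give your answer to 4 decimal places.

Under SRS without replacement, Var(ȳ) = (1 − f)·s²/n with f = n/N = 484/2024 = 0.23913043.
Var(ȳ) = (1 − 0.23913043)·297/484 = 0.76086957·0.61363636 = 0.46689723.

0.4669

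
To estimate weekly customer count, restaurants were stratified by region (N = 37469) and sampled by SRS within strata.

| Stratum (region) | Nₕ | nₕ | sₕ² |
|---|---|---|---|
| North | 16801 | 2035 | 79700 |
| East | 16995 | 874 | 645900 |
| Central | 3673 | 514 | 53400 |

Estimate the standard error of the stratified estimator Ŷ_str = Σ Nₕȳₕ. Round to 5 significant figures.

461950

Var(Ŷ_str) = Σₕ Nₕ²(1 − fₕ)sₕ²/nₕ.
North: 16801²·(1 − 2035/16801)·79700/2035 = 9.7160984 × 10^9.
East: 16995²·(1 − 874/16995)·645900/874 = 2.0247294 × 10^11.
Central: 3673²·(1 − 514/3673)·53400/514 = 1.2054486 × 10^9.
Sum = 2.1339449 × 10^11.
SE = √(2.1339449 × 10^11) = 461950.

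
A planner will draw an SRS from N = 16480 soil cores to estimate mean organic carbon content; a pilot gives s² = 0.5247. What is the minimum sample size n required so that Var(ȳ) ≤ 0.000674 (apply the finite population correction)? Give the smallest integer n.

Without fpc, n₀ = s²/D = 0.5247/0.000674 = 778.4866.
With fpc, (1 − n/N)·s²/n ≤ D requires n ≥ n₀/(1 + n₀/N) = 778.4866/(1 + 778.4866/16480) = 743.3710.
Rounding up, n = 744.

744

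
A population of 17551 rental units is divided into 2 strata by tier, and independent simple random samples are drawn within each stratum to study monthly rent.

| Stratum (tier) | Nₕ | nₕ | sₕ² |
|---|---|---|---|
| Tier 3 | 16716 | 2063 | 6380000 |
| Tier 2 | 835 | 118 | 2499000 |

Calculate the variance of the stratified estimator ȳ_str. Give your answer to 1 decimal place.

2500.3

Var(ȳ_str) = Σₕ Wₕ²(1 − fₕ)sₕ²/nₕ with Wₕ = Nₕ/N, N = 17551.
Tier 3: Wₕ = 0.95242436; term = 0.95242436²·(1 − 0.12341469)·6380000/2063 = 2459.1025.
Tier 2: Wₕ = 0.04757564; term = 0.04757564²·(1 − 0.14131737)·2499000/118 = 41.161022.
Sum = 2500.2635.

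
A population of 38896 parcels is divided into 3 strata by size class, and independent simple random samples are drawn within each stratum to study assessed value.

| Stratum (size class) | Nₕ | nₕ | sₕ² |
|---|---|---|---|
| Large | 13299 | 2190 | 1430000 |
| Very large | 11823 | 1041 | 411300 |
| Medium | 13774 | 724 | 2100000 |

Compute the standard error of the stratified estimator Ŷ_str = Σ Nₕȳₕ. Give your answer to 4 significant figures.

Var(Ŷ_str) = Σₕ Nₕ²(1 − fₕ)sₕ²/nₕ.
Large: 13299²·(1 − 2190/13299)·1430000/2190 = 9.6468578 × 10^10.
Very large: 11823²·(1 − 1041/11823)·411300/1041 = 5.0365714 × 10^10.
Medium: 13774²·(1 − 724/13774)·2100000/724 = 5.2137634 × 10^11.
Sum = 6.6821063 × 10^11.
SE = √(6.6821063 × 10^11) = 817400.

817400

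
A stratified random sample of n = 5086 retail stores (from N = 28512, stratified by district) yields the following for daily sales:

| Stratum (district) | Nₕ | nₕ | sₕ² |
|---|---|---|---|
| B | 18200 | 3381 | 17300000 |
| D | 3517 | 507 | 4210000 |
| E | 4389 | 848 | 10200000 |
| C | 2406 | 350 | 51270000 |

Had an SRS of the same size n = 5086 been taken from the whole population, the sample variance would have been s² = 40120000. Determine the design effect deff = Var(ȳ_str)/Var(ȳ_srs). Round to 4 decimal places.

0.4516

Var(ȳ_str) = Σ Wₕ²(1−fₕ)sₕ²/nₕ with Wₕ = Nₕ/28512:
  B: (18200/28512)²·(1−3381/18200)·17300000/3381 = 1697.6019
  D: (3517/28512)²·(1−507/3517)·4210000/507 = 108.13285
  E: (4389/28512)²·(1−848/4389)·10200000/848 = 229.95373
  C: (2406/28512)²·(1−350/2406)·51270000/350 = 891.37129
  → Var(ȳ_str) = 2927.0598.
Var(ȳ_srs) = (1 − 5086/28512)·40120000/5086 = 6481.1941.
deff = 2927.0598 / 6481.1941 = 0.4516.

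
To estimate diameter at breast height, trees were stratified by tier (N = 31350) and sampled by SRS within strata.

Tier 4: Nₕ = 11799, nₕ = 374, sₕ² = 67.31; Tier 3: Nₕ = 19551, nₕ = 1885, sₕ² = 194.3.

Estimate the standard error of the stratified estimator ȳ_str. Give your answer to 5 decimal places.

0.24680

Var(ȳ_str) = Σₕ Wₕ²(1 − fₕ)sₕ²/nₕ with Wₕ = Nₕ/N, N = 31350.
Tier 4: Wₕ = 0.37636364; term = 0.37636364²·(1 − 0.03169760)·67.31/374 = 0.024685067.
Tier 3: Wₕ = 0.62363636; term = 0.62363636²·(1 − 0.09641451)·194.3/1885 = 0.036223762.
Sum = 0.060908829.
SE = √(0.060908829) = 0.24680.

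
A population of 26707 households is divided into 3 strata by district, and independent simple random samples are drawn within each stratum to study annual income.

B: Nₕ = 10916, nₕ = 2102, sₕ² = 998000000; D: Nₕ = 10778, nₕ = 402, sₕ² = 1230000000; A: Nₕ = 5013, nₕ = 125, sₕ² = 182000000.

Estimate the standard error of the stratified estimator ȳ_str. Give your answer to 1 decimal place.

Var(ȳ_str) = Σₕ Wₕ²(1 − fₕ)sₕ²/nₕ with Wₕ = Nₕ/N, N = 26707.
B: Wₕ = 0.40873179; term = 0.40873179²·(1 − 0.19256138)·998000000/2102 = 64044.847.
D: Wₕ = 0.40356461; term = 0.40356461²·(1 − 0.03729820)·1230000000/402 = 479730.12.
A: Wₕ = 0.18770360; term = 0.18770360²·(1 − 0.02493517)·182000000/125 = 50019.583.
Sum = 593794.55.
SE = √(593794.55) = 770.6.

770.6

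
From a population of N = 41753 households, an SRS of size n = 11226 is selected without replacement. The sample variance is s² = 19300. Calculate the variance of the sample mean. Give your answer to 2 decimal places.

Under SRS without replacement, Var(ȳ) = (1 − f)·s²/n with f = n/N = 11226/41753 = 0.26886691.
Var(ȳ) = (1 − 0.26886691)·19300/11226 = 0.73113309·1.7192232 = 1.256981.

1.26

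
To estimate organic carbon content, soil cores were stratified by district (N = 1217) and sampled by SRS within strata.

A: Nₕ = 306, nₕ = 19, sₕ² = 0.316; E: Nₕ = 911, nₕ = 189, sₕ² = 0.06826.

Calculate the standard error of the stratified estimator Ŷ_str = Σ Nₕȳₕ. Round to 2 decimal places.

Var(Ŷ_str) = Σₕ Nₕ²(1 − fₕ)sₕ²/nₕ.
A: 306²·(1 − 19/306)·0.316/19 = 1460.6185.
E: 911²·(1 − 189/911)·0.06826/189 = 237.55275.
Sum = 1698.1713.
SE = √(1698.1713) = 41.21.

41.21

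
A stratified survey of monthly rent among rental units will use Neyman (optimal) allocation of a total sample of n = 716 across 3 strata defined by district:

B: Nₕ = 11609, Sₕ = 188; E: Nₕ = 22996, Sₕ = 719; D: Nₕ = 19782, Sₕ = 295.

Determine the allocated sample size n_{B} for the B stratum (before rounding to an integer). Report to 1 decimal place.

63.6

Neyman allocation: nₕ = n·NₕSₕ / Σⱼ NⱼSⱼ.
Σ NⱼSⱼ = 11609·188 + 22996·719 + 19782·295 = 2.4552306 × 10^7.
n_{B} = 716·11609·188 / (2.4552306 × 10^7) = 63.6.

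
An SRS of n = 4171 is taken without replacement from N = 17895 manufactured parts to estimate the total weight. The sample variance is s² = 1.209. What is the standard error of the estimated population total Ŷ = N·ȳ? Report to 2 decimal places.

Var(Ŷ) = N²·Var(ȳ) = N²·(1 − n/N)·s²/n.
f = 4171/17895 = 0.23308187; Var(ȳ) = 0.76691813·1.209/4171 = 2.2229778 × 10^-4.
Var(Ŷ) = 17895² · (2.2229778 × 10^-4) = 71186.646.
SE(Ŷ) = √(71186.646) = 266.81.

266.81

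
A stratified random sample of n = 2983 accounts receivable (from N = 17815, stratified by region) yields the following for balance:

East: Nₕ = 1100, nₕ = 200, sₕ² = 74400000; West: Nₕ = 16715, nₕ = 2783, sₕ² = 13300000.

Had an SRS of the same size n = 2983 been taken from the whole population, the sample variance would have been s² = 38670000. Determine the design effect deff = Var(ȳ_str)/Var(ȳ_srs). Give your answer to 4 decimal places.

0.4324

Var(ȳ_str) = Σ Wₕ²(1−fₕ)sₕ²/nₕ with Wₕ = Nₕ/17815:
  East: (1100/17815)²·(1−200/1100)·74400000/200 = 1160.3967
  West: (16715/17815)²·(1−2783/16715)·13300000/2783 = 3506.6032
  → Var(ȳ_str) = 4666.9999.
Var(ȳ_srs) = (1 − 2983/17815)·38670000/2983 = 10792.817.
deff = 4666.9999 / 10792.817 = 0.4324.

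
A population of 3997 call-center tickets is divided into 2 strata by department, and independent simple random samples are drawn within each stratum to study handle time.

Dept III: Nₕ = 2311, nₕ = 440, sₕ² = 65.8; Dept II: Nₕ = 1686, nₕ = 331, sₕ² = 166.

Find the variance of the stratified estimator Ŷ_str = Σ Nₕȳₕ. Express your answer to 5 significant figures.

1.7923 × 10^6

Var(Ŷ_str) = Σₕ Nₕ²(1 − fₕ)sₕ²/nₕ.
Dept III: 2311²·(1 − 440/2311)·65.8/440 = 646616.75.
Dept II: 1686²·(1 − 331/1686)·166/331 = 1.145716 × 10^6.
Sum = 1.7923328 × 10^6.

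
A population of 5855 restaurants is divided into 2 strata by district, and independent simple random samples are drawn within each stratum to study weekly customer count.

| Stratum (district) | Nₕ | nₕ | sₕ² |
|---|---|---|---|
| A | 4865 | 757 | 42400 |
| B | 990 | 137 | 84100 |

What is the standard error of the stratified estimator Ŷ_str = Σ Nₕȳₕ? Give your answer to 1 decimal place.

40469.6

Var(Ŷ_str) = Σₕ Nₕ²(1 − fₕ)sₕ²/nₕ.
A: 4865²·(1 − 757/4865)·42400/757 = 1.1193947 × 10^9.
B: 990²·(1 − 137/990)·84100/137 = 5.1839363 × 10^8.
Sum = 1.6377883 × 10^9.
SE = √(1.6377883 × 10^9) = 40469.6.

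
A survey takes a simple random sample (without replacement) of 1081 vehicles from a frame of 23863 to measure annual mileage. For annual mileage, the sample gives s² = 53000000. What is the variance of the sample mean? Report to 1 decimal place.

Under SRS without replacement, Var(ȳ) = (1 − f)·s²/n with f = n/N = 1081/23863 = 0.04530026.
Var(ȳ) = (1 − 0.04530026)·53000000/1081 = 0.95469974·49028.677 = 46807.666.

46807.7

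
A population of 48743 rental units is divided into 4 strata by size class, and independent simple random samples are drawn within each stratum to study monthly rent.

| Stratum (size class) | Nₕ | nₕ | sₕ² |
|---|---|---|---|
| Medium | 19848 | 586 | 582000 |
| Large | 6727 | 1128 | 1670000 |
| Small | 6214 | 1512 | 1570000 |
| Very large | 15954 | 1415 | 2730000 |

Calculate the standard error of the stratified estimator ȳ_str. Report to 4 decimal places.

19.6065

Var(ȳ_str) = Σₕ Wₕ²(1 − fₕ)sₕ²/nₕ with Wₕ = Nₕ/N, N = 48743.
Medium: Wₕ = 0.40719693; term = 0.40719693²·(1 − 0.02952439)·582000/586 = 159.81553.
Large: Wₕ = 0.13800956; term = 0.13800956²·(1 − 0.16768247)·1670000/1128 = 23.47009.
Small: Wₕ = 0.12748497; term = 0.12748497²·(1 − 0.24332153)·1570000/1512 = 12.769598.
Very large: Wₕ = 0.32730854; term = 0.32730854²·(1 − 0.08869249)·2730000/1415 = 188.35876.
Sum = 384.41398.
SE = √(384.41398) = 19.6065.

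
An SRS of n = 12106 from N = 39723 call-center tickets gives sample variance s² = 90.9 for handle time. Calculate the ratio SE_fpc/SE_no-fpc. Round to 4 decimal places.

f = n/N = 12106/39723 = 0.30476047.
SE_no-fpc = √(s²/n) = 0.086652602; SE_fpc = √((1−f)s²/n) = 0.072251828.
Ratio = √(1−f) = 0.83381025.

0.8338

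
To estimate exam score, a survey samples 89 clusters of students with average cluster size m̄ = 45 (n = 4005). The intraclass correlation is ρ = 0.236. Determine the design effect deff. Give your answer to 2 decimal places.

11.38

deff = 1 + (45 − 1)·0.236 = 1 + 10.384 = 11.384.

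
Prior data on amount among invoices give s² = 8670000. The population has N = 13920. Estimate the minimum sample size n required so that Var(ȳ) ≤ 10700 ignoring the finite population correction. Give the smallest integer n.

Without fpc, n₀ = s²/D = 8670000/10700 = 810.2804.
Rounding up, n = 811.

811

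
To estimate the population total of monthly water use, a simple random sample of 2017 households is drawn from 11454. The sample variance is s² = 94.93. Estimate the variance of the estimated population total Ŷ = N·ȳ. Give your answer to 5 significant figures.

5.0873 × 10^6

Var(Ŷ) = N²·Var(ȳ) = N²·(1 − n/N)·s²/n.
f = 2017/11454 = 0.17609569; Var(ȳ) = 0.82390431·94.93/2017 = 0.038777014.
Var(Ŷ) = 11454² · 0.038777014 = 5.0873161 × 10^6.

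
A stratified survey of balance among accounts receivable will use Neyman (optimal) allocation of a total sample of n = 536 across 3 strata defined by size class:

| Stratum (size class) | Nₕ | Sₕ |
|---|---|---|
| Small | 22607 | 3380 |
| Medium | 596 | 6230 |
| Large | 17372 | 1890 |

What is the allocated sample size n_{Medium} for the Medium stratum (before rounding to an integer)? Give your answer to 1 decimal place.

17.6

Neyman allocation: nₕ = n·NₕSₕ / Σⱼ NⱼSⱼ.
Σ NⱼSⱼ = 22607·3380 + 596·6230 + 17372·1890 = 1.1295782 × 10^8.
n_{Medium} = 536·596·6230 / (1.1295782 × 10^8) = 17.6.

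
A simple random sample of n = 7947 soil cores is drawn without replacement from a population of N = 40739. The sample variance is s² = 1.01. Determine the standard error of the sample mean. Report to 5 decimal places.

0.01011

Under SRS without replacement, Var(ȳ) = (1 − f)·s²/n with f = n/N = 7947/40739 = 0.19507106.
Var(ȳ) = (1 − 0.19507106)·1.01/7947 = 0.80492894·1.2709198 × 10^-4 = 1.0230002 × 10^-4.
SE(ȳ) = √(1.0230002 × 10^-4) = 0.01011.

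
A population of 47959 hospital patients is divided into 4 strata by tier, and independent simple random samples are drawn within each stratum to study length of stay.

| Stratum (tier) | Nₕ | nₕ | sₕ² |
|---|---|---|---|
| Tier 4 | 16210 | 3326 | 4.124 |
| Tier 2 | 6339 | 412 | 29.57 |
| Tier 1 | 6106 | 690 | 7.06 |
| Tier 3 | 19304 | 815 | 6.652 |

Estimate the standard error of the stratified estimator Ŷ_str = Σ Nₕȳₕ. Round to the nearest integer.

2491

Var(Ŷ_str) = Σₕ Nₕ²(1 − fₕ)sₕ²/nₕ.
Tier 4: 16210²·(1 − 3326/16210)·4.124/3326 = 258958.48.
Tier 2: 6339²·(1 − 412/6339)·29.57/412 = 2.6965581 × 10^6.
Tier 1: 6106²·(1 − 690/6106)·7.06/690 = 338369.39.
Tier 3: 19304²·(1 − 815/19304)·6.652/815 = 2.9130998 × 10^6.
Sum = 6.2069858 × 10^6.
SE = √(6.2069858 × 10^6) = 2491.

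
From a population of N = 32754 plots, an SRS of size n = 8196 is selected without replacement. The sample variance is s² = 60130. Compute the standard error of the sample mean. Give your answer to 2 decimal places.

2.35

Under SRS without replacement, Var(ȳ) = (1 − f)·s²/n with f = n/N = 8196/32754 = 0.25022898.
Var(ȳ) = (1 − 0.25022898)·60130/8196 = 0.74977102·7.3365056 = 5.5006993.
SE(ȳ) = √(5.5006993) = 2.35.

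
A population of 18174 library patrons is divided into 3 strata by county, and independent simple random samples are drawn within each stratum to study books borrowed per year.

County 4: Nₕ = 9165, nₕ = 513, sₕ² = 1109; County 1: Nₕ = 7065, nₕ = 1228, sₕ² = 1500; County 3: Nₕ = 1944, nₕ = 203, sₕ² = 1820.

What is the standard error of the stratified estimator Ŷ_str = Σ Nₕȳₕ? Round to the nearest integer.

15879

Var(Ŷ_str) = Σₕ Nₕ²(1 − fₕ)sₕ²/nₕ.
County 4: 9165²·(1 − 513/9165)·1109/513 = 1.7142066 × 10^8.
County 1: 7065²·(1 − 1228/7065)·1500/1228 = 5.0372645 × 10^7.
County 3: 1944²·(1 − 203/1944)·1820/203 = 3.0343829 × 10^7.
Sum = 2.5213713 × 10^8.
SE = √(2.5213713 × 10^8) = 15879.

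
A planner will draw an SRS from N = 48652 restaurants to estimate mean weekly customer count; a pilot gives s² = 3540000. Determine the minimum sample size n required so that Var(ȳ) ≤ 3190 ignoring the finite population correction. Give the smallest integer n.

Without fpc, n₀ = s²/D = 3540000/3190 = 1109.7179.
Rounding up, n = 1110.

1110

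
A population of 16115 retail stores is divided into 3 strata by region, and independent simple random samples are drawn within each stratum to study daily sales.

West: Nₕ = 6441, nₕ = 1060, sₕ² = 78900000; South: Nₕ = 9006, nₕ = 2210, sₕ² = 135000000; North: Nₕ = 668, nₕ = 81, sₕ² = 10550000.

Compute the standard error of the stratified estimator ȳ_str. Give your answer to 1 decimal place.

156.6

Var(ȳ_str) = Σₕ Wₕ²(1 − fₕ)sₕ²/nₕ with Wₕ = Nₕ/N, N = 16115.
West: Wₕ = 0.39968973; term = 0.39968973²·(1 − 0.16457072)·78900000/1060 = 9934.0607.
South: Wₕ = 0.55885821; term = 0.55885821²·(1 − 0.24539196)·135000000/2210 = 14396.807.
North: Wₕ = 0.04145206; term = 0.04145206²·(1 − 0.12125749)·10550000/81 = 196.66242.
Sum = 24527.53.
SE = √(24527.53) = 156.6.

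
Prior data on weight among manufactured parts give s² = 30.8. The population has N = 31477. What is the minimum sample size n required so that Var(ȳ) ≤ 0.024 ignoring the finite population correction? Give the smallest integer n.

1284

Without fpc, n₀ = s²/D = 30.8/0.024 = 1283.3333.
Rounding up, n = 1284.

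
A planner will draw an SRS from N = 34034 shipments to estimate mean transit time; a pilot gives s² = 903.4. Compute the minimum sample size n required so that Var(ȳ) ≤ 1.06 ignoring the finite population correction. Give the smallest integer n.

853

Without fpc, n₀ = s²/D = 903.4/1.06 = 852.2642.
Rounding up, n = 853.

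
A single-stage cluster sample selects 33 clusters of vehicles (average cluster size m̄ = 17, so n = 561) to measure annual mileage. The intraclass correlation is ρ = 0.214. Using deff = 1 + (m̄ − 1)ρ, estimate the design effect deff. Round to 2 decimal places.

4.42

deff = 1 + (17 − 1)·0.214 = 1 + 3.424 = 4.424.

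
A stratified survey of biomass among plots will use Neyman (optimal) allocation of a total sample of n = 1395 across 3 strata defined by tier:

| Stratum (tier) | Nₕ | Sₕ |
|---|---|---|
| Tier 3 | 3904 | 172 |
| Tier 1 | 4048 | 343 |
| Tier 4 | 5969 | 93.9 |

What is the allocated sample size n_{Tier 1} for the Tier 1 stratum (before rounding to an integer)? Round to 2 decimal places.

739.15

Neyman allocation: nₕ = n·NₕSₕ / Σⱼ NⱼSⱼ.
Σ NⱼSⱼ = 3904·172 + 4048·343 + 5969·93.9 = 2.6204411 × 10^6.
n_{Tier 1} = 1395·4048·343 / (2.6204411 × 10^6) = 739.15.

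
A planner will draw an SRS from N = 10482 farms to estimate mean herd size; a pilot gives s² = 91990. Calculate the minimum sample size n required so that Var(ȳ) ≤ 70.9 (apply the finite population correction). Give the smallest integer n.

Without fpc, n₀ = s²/D = 91990/70.9 = 1297.4612.
With fpc, (1 − n/N)·s²/n ≤ D requires n ≥ n₀/(1 + n₀/N) = 1297.4612/(1 + 1297.4612/10482) = 1154.5510.
Rounding up, n = 1155.

1155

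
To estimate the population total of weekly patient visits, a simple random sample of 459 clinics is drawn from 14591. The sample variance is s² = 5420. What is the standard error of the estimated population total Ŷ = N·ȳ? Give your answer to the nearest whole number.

49344

Var(Ŷ) = N²·Var(ȳ) = N²·(1 − n/N)·s²/n.
f = 459/14591 = 0.03145775; Var(ȳ) = 0.96854225·5420/459 = 11.436817.
Var(Ŷ) = 14591² · 11.436817 = 2.4348672 × 10^9.
SE(Ŷ) = √(2.4348672 × 10^9) = 49344.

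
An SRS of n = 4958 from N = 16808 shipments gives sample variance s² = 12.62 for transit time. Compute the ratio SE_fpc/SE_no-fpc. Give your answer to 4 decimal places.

f = n/N = 4958/16808 = 0.29497858.
SE_no-fpc = √(s²/n) = 0.050451771; SE_fpc = √((1−f)s²/n) = 0.042362109.
Ratio = √(1−f) = 0.83965554.

0.8397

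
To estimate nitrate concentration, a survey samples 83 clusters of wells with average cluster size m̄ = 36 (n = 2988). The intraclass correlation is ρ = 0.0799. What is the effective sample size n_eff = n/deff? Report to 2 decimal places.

deff = 1 + (36 − 1)·0.0799 = 1 + 2.7965 = 3.7965.
n_eff = 2988 / 3.7965 = 787.04.

787.04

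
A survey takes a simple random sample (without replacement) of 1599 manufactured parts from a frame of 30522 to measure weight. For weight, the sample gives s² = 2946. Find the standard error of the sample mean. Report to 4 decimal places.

1.3213

Under SRS without replacement, Var(ȳ) = (1 − f)·s²/n with f = n/N = 1599/30522 = 0.05238844.
Var(ȳ) = (1 − 0.05238844)·2946/1599 = 0.94761156·1.8424015 = 1.745881.
SE(ȳ) = √(1.745881) = 1.3213.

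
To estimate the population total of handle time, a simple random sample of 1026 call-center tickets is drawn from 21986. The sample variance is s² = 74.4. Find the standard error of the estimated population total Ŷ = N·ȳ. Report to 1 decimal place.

5780.7

Var(Ŷ) = N²·Var(ȳ) = N²·(1 − n/N)·s²/n.
f = 1026/21986 = 0.04666606; Var(ȳ) = 0.95333394·74.4/1026 = 0.069130648.
Var(Ŷ) = 21986² · 0.069130648 = 3.3416663 × 10^7.
SE(Ŷ) = √(3.3416663 × 10^7) = 5780.7.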